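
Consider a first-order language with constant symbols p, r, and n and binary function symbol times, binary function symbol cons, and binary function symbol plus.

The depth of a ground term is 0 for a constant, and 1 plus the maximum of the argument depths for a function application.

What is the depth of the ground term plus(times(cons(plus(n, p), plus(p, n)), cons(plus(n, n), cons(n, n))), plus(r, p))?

depth(plus(n, p)) = 1 + max(0, 0) = 1
depth(plus(p, n)) = 1 + max(0, 0) = 1
depth(cons(plus(n, p), plus(p, n))) = 1 + max(1, 1) = 2
depth(plus(n, n)) = 1 + max(0, 0) = 1
depth(cons(n, n)) = 1 + max(0, 0) = 1
depth(cons(plus(n, n), cons(n, n))) = 1 + max(1, 1) = 2
depth(times(cons(plus(n, p), plus(p, n)), cons(plus(n, n), cons(n, n)))) = 1 + max(2, 2) = 3
depth(plus(r, p)) = 1 + max(0, 0) = 1
depth(plus(times(cons(plus(n, p), plus(p, n)), cons(plus(n, n), cons(n, n))), plus(r, p))) = 1 + max(3, 1) = 4

4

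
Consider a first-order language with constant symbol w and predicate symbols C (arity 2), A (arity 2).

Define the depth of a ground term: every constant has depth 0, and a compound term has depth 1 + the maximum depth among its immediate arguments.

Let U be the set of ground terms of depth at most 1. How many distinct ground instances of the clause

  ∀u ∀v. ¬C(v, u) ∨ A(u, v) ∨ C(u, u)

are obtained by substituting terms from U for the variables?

Ground terms of depth ≤ 1:
  With no function symbols every ground term is a constant, so there is exactly 1 ground term at every depth bound.
  N_0 = 1
  N_1 = 1
So there is exactly 1 ground term available for substitution.
There are 2 variables to instantiate (u, v), each occurring in at least one literal, so different choices give different ground instances.
Number of ground instances = 1^2 = 1.

1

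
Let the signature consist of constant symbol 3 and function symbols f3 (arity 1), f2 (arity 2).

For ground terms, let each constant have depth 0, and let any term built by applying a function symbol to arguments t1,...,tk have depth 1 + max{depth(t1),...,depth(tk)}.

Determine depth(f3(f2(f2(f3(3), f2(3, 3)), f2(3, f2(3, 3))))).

4

depth(f3(3)) = 1 + depth(3) = 1 + 0 = 1
depth(f2(3, 3)) = 1 + max(0, 0) = 1
depth(f2(f3(3), f2(3, 3))) = 1 + max(1, 1) = 2
depth(f2(3, f2(3, 3))) = 1 + max(0, 1) = 2
depth(f2(f2(f3(3), f2(3, 3)), f2(3, f2(3, 3)))) = 1 + max(2, 2) = 3
depth(f3(f2(f2(f3(3), f2(3, 3)), f2(3, f2(3, 3))))) = 1 + depth(f2(f2(f3(3), f2(3, 3)), f2(3, f2(3, 3)))) = 1 + 3 = 4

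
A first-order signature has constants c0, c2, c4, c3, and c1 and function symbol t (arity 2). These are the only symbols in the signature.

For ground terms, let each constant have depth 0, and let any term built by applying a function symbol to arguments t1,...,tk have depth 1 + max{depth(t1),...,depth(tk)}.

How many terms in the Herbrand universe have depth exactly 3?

818125

Count level by level. With function symbols t/2, the terms of depth ≤ k are the 5 constants together with each function applied to depth-≤(k−1) tuples, so N_k = 5 + N_{k-1}^2.
N_0 = 5
N_1 = 5 + 5^2 = 30
N_2 = 5 + 30^2 = 905
N_3 = 5 + 905^2 = 819030
Terms of depth exactly 3: N_3 − N_2 = 819030 − 905 = 818125.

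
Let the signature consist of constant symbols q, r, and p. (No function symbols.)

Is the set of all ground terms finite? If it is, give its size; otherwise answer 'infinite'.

There are no function symbols, so every ground term is one of the 3 constants.
The Herbrand universe is {q, r, p}, which is finite with 3 elements.

3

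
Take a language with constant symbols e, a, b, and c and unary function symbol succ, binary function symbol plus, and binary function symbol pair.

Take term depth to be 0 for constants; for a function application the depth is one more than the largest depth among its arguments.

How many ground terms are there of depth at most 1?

Write N_k for the number of ground terms of depth ≤ k. A term of depth ≤ k is either a constant or a function symbol applied to arguments of depth ≤ k−1, so N_k = 4 + N_{k-1} + N_{k-1}^2 + N_{k-1}^2.
N_0 = 4
N_1 = 4 + 4 + 4^2 + 4^2 = 40

40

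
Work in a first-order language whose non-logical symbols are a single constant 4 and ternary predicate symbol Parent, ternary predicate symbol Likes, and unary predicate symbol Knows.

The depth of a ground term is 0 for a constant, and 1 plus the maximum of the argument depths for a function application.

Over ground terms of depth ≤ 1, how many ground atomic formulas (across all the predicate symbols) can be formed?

First count ground terms of depth ≤ 1.
With no function symbols every ground term is a constant, so there is exactly 1 ground term at every depth bound.
N_0 = 1
N_1 = 1
So |H| = 1.
A ground atom is a predicate applied to a tuple of terms from H, so the count is the sum over predicates of |H|^arity:
  Parent: 1^3 = 1;  Likes: 1^3 = 1;  Knows: 1
Total ground atoms: 1 + 1 + 1 = 3.

3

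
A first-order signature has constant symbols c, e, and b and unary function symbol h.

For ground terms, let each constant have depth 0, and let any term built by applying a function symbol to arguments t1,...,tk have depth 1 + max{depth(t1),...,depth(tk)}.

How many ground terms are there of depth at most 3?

Write N_k for the number of ground terms of depth ≤ k. A term of depth ≤ k is either a constant or a function symbol applied to arguments of depth ≤ k−1, so N_k = 3 + N_{k-1}.
N_0 = 3
N_1 = 3 + 3 = 6
N_2 = 3 + 6 = 9
N_3 = 3 + 9 = 12
Explicitly: c, e, b, h(c), h(e), h(b), h(h(c)), h(h(e)), h(h(b)), h(h(h(c))), h(h(h(e))), h(h(h(b))).

12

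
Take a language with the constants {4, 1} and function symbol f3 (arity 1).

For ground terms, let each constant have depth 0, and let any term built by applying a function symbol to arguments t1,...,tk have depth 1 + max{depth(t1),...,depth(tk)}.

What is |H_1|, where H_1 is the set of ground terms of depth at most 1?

Let N_k count ground terms of depth at most k. Each non-constant term of depth ≤ k is some function symbol applied to depth-≤(k−1) arguments, giving N_k = 2 + N_{k-1}.
N_0 = 2
N_1 = 2 + 2 = 4
Explicitly: 4, 1, f3(4), f3(1).

4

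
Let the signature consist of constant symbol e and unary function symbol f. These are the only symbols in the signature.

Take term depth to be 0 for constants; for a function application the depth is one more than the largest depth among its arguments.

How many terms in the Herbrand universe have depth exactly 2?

1

Count level by level. With function symbols f/1, the terms of depth ≤ k are the 1 constant together with each function applied to depth-≤(k−1) tuples, so N_k = 1 + N_{k-1}.
N_0 = 1
N_1 = 1 + 1 = 2
N_2 = 1 + 2 = 3
Terms of depth exactly 2: N_2 − N_1 = 3 − 2 = 1.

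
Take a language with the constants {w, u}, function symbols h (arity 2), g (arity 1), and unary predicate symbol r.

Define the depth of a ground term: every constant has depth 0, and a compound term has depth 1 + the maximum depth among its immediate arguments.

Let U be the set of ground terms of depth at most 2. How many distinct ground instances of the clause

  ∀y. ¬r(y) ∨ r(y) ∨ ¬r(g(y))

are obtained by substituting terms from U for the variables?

74

Ground terms of depth ≤ 2:
  If N_k denotes the number of depth-≤k ground terms, the 2 constants give N_0 = 2, and each function symbol of arity r contributes N_{k-1}^r new terms at level k: N_k = 2 + N_{k-1}^2 + N_{k-1}.
  N_0 = 2
  N_1 = 2 + 2^2 + 2 = 8
  N_2 = 2 + 8^2 + 8 = 74
So there are 74 ground terms available for substitution.
The clause has 1 distinct variable (y), which appears in the body. In the free term algebra distinct substitutions yield syntactically distinct ground instances.
Number of ground instances = 74.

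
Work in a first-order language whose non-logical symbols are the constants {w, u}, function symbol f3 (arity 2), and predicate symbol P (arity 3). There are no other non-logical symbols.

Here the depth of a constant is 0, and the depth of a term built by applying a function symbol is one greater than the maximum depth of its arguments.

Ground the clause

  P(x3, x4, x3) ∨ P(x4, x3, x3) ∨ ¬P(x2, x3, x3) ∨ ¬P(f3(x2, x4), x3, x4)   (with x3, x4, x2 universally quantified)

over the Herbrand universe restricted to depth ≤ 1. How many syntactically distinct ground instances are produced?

Ground terms of depth ≤ 1:
  Count level by level. With function symbols f3/2, the terms of depth ≤ k are the 2 constants together with each function applied to depth-≤(k−1) tuples, so N_k = 2 + N_{k-1}^2.
  N_0 = 2
  N_1 = 2 + 2^2 = 6
So there are 6 ground terms available for substitution.
The body mentions every one of the 3 quantified variables; since ground terms form a free algebra, no two substitutions collapse to the same formula.
Number of ground instances = 6^3 = 216.

216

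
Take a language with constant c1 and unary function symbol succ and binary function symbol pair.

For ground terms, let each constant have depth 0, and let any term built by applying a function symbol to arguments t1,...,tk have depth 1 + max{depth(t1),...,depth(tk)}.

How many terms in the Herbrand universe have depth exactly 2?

10

If N_k denotes the number of depth-≤k ground terms, the 1 constant gives N_0 = 1, and each function symbol of arity r contributes N_{k-1}^r new terms at level k: N_k = 1 + N_{k-1} + N_{k-1}^2.
N_0 = 1
N_1 = 1 + 1 + 1^2 = 3
N_2 = 1 + 3 + 3^2 = 13
Terms of depth exactly 2: N_2 − N_1 = 13 − 3 = 10.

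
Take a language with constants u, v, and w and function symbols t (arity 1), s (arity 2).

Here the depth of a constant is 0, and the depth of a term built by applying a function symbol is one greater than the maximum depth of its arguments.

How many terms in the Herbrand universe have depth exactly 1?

12

Count level by level. With function symbols t/1, s/2, the terms of depth ≤ k are the 3 constants together with each function applied to depth-≤(k−1) tuples, so N_k = 3 + N_{k-1} + N_{k-1}^2.
N_0 = 3
N_1 = 3 + 3 + 3^2 = 15
Terms of depth exactly 1: N_1 − N_0 = 15 − 3 = 12.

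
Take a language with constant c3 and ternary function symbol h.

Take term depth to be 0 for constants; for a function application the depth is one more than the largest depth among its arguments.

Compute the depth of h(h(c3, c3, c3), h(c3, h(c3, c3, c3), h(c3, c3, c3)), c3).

3

depth(h(c3, c3, c3)) = 1 + max(0, 0, 0) = 1
depth(h(c3, h(c3, c3, c3), h(c3, c3, c3))) = 1 + max(0, 1, 1) = 2
depth(h(h(c3, c3, c3), h(c3, h(c3, c3, c3), h(c3, c3, c3)), c3)) = 1 + max(1, 2, 0) = 3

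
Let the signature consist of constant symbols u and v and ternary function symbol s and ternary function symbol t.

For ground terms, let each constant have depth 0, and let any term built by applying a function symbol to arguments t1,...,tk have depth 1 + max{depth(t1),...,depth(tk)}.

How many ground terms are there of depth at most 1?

18

Write N_k for the number of ground terms of depth ≤ k. A term of depth ≤ k is either a constant or a function symbol applied to arguments of depth ≤ k−1, so N_k = 2 + N_{k-1}^3 + N_{k-1}^3.
N_0 = 2
N_1 = 2 + 2^3 + 2^3 = 18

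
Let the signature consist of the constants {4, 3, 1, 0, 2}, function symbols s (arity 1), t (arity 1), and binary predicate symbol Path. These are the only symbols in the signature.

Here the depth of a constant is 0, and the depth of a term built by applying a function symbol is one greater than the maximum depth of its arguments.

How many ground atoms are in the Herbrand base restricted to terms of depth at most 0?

First count ground terms of depth ≤ 0.
Let N_k = |{terms of depth ≤ k}|. Then N_0 = 5 and N_k = 5 + N_{k-1} + N_{k-1} for k ≥ 1 (one summand per function symbol, arity giving the exponent).
N_0 = 5
Explicitly: 4, 3, 1, 0, 2.
So |H| = 5.
For each predicate symbol, the number of ground atoms is |H| raised to its arity; summing:
  Path: 5^2 = 25
Total ground atoms: 25.

25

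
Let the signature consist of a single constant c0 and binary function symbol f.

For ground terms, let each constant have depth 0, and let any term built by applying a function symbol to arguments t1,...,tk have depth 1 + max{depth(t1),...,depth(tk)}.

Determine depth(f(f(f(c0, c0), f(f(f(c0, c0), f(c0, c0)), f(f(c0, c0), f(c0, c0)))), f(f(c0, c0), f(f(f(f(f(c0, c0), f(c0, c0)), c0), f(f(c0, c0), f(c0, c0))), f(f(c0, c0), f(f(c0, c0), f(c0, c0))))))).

depth(f(c0, c0)) = 1 + max(0, 0) = 1
depth(f(f(c0, c0), f(c0, c0))) = 1 + max(1, 1) = 2
depth(f(f(f(c0, c0), f(c0, c0)), f(f(c0, c0), f(c0, c0)))) = 1 + max(2, 2) = 3
depth(f(f(c0, c0), f(f(f(c0, c0), f(c0, c0)), f(f(c0, c0), f(c0, c0))))) = 1 + max(1, 3) = 4
depth(f(f(f(c0, c0), f(c0, c0)), c0)) = 1 + max(2, 0) = 3
depth(f(f(f(f(c0, c0), f(c0, c0)), c0), f(f(c0, c0), f(c0, c0)))) = 1 + max(3, 2) = 4
depth(f(f(c0, c0), f(f(c0, c0), f(c0, c0)))) = 1 + max(1, 2) = 3
depth(f(f(f(f(f(c0, c0), f(c0, c0)), c0), f(f(c0, c0), f(c0, c0))), f(f(c0, c0), f(f(c0, c0), f(c0, c0))))) = 1 + max(4, 3) = 5
depth(f(f(c0, c0), f(f(f(f(f(c0, c0), f(c0, c0)), c0), f(f(c0, c0), f(c0, c0))), f(f(c0, c0), f(f(c0, c0), f(c0, c0)))))) = 1 + max(1, 5) = 6
depth(f(f(f(c0, c0), f(f(f(c0, c0), f(c0, c0)), f(f(c0, c0), f(c0, c0)))), f(f(c0, c0), f(f(f(f(f(c0, c0), f(c0, c0)), c0), f(f(c0, c0), f(c0, c0))), f(f(c0, c0), f(f(c0, c0), f(c0, c0))))))) = 1 + max(4, 6) = 7

7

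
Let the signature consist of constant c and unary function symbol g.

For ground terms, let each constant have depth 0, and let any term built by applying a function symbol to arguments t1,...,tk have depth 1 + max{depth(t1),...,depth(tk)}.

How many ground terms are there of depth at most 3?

4

If N_k denotes the number of depth-≤k ground terms, the 1 constant gives N_0 = 1, and each function symbol of arity r contributes N_{k-1}^r new terms at level k: N_k = 1 + N_{k-1}.
N_0 = 1
N_1 = 1 + 1 = 2
N_2 = 1 + 2 = 3
N_3 = 1 + 3 = 4
Explicitly: c, g(c), g(g(c)), g(g(g(c))).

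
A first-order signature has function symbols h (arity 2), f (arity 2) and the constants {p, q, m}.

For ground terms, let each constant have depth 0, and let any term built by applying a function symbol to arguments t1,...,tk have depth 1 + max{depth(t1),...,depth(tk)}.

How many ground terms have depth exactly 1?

18

Count level by level. With function symbols h/2, f/2, the terms of depth ≤ k are the 3 constants together with each function applied to depth-≤(k−1) tuples, so N_k = 3 + N_{k-1}^2 + N_{k-1}^2.
N_0 = 3
N_1 = 3 + 3^2 + 3^2 = 21
Terms of depth exactly 1: N_1 − N_0 = 21 − 3 = 18.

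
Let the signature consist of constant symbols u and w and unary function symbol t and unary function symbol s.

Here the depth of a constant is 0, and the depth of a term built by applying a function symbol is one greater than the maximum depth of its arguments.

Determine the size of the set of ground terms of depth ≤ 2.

If N_k denotes the number of depth-≤k ground terms, the 2 constants give N_0 = 2, and each function symbol of arity r contributes N_{k-1}^r new terms at level k: N_k = 2 + N_{k-1} + N_{k-1}.
N_0 = 2
N_1 = 2 + 2 + 2 = 6
N_2 = 2 + 6 + 6 = 14

14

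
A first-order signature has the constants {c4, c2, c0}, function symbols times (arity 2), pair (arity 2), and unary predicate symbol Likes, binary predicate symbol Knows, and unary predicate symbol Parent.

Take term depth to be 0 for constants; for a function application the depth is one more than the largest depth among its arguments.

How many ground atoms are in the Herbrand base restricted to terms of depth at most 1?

First count ground terms of depth ≤ 1.
Write N_k for the number of ground terms of depth ≤ k. A term of depth ≤ k is either a constant or a function symbol applied to arguments of depth ≤ k−1, so N_k = 3 + N_{k-1}^2 + N_{k-1}^2.
N_0 = 3
N_1 = 3 + 3^2 + 3^2 = 21
So |H| = 21.
Ground atoms are formed by filling each argument slot of a predicate with a term from H, so an r-ary predicate gives |H|^r atoms:
  Likes: 21;  Knows: 21^2 = 441;  Parent: 21
Total ground atoms: 21 + 441 + 21 = 483.

483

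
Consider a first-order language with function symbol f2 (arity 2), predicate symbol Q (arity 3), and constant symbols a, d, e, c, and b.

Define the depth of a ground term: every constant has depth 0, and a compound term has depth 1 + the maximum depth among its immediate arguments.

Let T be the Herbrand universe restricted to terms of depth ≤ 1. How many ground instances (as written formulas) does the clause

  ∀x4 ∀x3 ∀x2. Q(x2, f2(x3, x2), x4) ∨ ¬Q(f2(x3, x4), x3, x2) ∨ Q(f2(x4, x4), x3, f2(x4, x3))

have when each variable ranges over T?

27000

Ground terms of depth ≤ 1:
  Count level by level. With function symbols f2/2, the terms of depth ≤ k are the 5 constants together with each function applied to depth-≤(k−1) tuples, so N_k = 5 + N_{k-1}^2.
  N_0 = 5
  N_1 = 5 + 5^2 = 30
So there are 30 ground terms available for substitution.
Each of x4, x3, x2 ranges independently over the available ground terms, and distinct assignments produce distinct instances.
Number of ground instances = 30^3 = 27000.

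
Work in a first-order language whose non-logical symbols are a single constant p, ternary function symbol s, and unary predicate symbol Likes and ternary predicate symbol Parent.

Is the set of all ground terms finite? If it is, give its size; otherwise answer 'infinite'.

The signature has at least one function symbol (s, arity 3) and at least one constant (p).
Iterating s gives infinitely many distinct ground terms: p, s(p, p, p), s(s(p, p, p), s(p, p, p), s(p, p, p)), ...
So the Herbrand universe is infinite.

infinite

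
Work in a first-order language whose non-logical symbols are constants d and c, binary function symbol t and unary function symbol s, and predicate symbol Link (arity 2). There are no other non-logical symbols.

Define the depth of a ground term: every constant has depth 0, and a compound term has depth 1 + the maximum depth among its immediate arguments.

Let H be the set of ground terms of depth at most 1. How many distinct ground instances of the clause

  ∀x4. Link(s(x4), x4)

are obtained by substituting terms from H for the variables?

8

Ground terms of depth ≤ 1:
  Let N_k = |{terms of depth ≤ k}|. Then N_0 = 2 and N_k = 2 + N_{k-1}^2 + N_{k-1} for k ≥ 1 (one summand per function symbol, arity giving the exponent).
  N_0 = 2
  N_1 = 2 + 2^2 + 2 = 8
So there are 8 ground terms available for substitution.
The body mentions the single quantified variable x4; since ground terms form a free algebra, no two substitutions collapse to the same formula.
Number of ground instances = 8.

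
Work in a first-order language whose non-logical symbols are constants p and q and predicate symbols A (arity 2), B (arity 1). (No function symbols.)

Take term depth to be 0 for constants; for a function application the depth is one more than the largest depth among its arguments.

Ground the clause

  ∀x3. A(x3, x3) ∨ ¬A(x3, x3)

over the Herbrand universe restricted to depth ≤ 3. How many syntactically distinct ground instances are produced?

Ground terms of depth ≤ 3:
  With no function symbols every ground term is a constant, so there are exactly 2 ground terms at every depth bound.
  N_0 = 2
  N_1 = 2
  N_2 = 2
  N_3 = 2
So there are 2 ground terms available for substitution.
The clause has 1 distinct variable (x3), which appears in the body. In the free term algebra distinct substitutions yield syntactically distinct ground instances.
Number of ground instances = 2.

2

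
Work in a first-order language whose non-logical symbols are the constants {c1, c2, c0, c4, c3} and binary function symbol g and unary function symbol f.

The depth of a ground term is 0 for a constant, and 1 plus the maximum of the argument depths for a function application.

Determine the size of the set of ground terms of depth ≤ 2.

Write N_k for the number of ground terms of depth ≤ k. A term of depth ≤ k is either a constant or a function symbol applied to arguments of depth ≤ k−1, so N_k = 5 + N_{k-1}^2 + N_{k-1}.
N_0 = 5
N_1 = 5 + 5^2 + 5 = 35
N_2 = 5 + 35^2 + 35 = 1265

1265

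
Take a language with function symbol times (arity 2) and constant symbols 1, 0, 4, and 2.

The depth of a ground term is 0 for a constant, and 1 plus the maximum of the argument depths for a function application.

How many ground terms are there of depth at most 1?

Write N_k for the number of ground terms of depth ≤ k. A term of depth ≤ k is either a constant or a function symbol applied to arguments of depth ≤ k−1, so N_k = 4 + N_{k-1}^2.
N_0 = 4
N_1 = 4 + 4^2 = 20

20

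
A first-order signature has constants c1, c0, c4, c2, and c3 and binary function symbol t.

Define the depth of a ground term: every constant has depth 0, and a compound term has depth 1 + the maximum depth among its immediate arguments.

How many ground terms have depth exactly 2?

Let N_k = |{terms of depth ≤ k}|. Then N_0 = 5 and N_k = 5 + N_{k-1}^2 for k ≥ 1 (one summand per function symbol, arity giving the exponent).
N_0 = 5
N_1 = 5 + 5^2 = 30
N_2 = 5 + 30^2 = 905
Terms of depth exactly 2: N_2 − N_1 = 905 − 30 = 875.

875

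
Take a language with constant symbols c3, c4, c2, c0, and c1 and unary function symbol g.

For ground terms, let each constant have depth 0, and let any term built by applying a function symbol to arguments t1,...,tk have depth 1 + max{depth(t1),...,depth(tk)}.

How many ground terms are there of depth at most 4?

25

Write N_k for the number of ground terms of depth ≤ k. A term of depth ≤ k is either a constant or a function symbol applied to arguments of depth ≤ k−1, so N_k = 5 + N_{k-1}.
N_0 = 5
N_1 = 5 + 5 = 10
N_2 = 5 + 10 = 15
N_3 = 5 + 15 = 20
N_4 = 5 + 20 = 25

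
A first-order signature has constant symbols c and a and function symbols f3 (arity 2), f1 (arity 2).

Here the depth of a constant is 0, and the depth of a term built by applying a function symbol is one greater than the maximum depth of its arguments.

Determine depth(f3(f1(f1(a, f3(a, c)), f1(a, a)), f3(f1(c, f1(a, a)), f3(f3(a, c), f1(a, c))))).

4

depth(f3(a, c)) = 1 + max(0, 0) = 1
depth(f1(a, f3(a, c))) = 1 + max(0, 1) = 2
depth(f1(a, a)) = 1 + max(0, 0) = 1
depth(f1(f1(a, f3(a, c)), f1(a, a))) = 1 + max(2, 1) = 3
depth(f1(c, f1(a, a))) = 1 + max(0, 1) = 2
depth(f1(a, c)) = 1 + max(0, 0) = 1
depth(f3(f3(a, c), f1(a, c))) = 1 + max(1, 1) = 2
depth(f3(f1(c, f1(a, a)), f3(f3(a, c), f1(a, c)))) = 1 + max(2, 2) = 3
depth(f3(f1(f1(a, f3(a, c)), f1(a, a)), f3(f1(c, f1(a, a)), f3(f3(a, c), f1(a, c))))) = 1 + max(3, 3) = 4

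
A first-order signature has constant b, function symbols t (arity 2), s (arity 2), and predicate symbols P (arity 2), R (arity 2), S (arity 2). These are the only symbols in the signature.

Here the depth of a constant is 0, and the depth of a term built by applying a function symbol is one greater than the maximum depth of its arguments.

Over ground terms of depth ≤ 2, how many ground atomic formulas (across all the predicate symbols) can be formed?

First count ground terms of depth ≤ 2.
Let N_k = |{terms of depth ≤ k}|. Then N_0 = 1 and N_k = 1 + N_{k-1}^2 + N_{k-1}^2 for k ≥ 1 (one summand per function symbol, arity giving the exponent).
N_0 = 1
N_1 = 1 + 1^2 + 1^2 = 3
N_2 = 1 + 3^2 + 3^2 = 19
So |H| = 19.
For each predicate symbol, the number of ground atoms is |H| raised to its arity; summing:
  P: 19^2 = 361;  R: 19^2 = 361;  S: 19^2 = 361
Total ground atoms: 361 + 361 + 361 = 1083.

1083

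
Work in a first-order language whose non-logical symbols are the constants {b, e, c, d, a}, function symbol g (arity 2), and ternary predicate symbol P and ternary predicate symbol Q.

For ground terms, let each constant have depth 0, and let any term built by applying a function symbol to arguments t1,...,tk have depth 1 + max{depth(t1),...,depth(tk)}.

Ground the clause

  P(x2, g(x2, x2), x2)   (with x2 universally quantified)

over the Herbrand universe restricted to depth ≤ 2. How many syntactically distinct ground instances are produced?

905

Ground terms of depth ≤ 2:
  Let N_k count ground terms of depth at most k. Each non-constant term of depth ≤ k is some function symbol applied to depth-≤(k−1) arguments, giving N_k = 5 + N_{k-1}^2.
  N_0 = 5
  N_1 = 5 + 5^2 = 30
  N_2 = 5 + 30^2 = 905
So there are 905 ground terms available for substitution.
The body mentions the single quantified variable x2; since ground terms form a free algebra, no two substitutions collapse to the same formula.
Number of ground instances = 905.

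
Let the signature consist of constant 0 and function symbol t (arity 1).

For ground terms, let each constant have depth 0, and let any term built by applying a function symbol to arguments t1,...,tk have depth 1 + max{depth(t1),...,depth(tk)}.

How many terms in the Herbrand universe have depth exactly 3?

1

If N_k denotes the number of depth-≤k ground terms, the 1 constant gives N_0 = 1, and each function symbol of arity r contributes N_{k-1}^r new terms at level k: N_k = 1 + N_{k-1}.
N_0 = 1
N_1 = 1 + 1 = 2
N_2 = 1 + 2 = 3
N_3 = 1 + 3 = 4
Terms of depth exactly 3: N_3 − N_2 = 4 − 3 = 1.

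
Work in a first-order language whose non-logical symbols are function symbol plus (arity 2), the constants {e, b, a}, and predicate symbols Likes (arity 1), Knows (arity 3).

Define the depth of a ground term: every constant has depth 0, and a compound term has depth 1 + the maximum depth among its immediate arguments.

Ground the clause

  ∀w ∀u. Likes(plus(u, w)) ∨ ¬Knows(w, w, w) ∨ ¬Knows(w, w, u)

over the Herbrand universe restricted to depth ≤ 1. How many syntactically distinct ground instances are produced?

Ground terms of depth ≤ 1:
  Let N_k = |{terms of depth ≤ k}|. Then N_0 = 3 and N_k = 3 + N_{k-1}^2 for k ≥ 1 (one summand per function symbol, arity giving the exponent).
  N_0 = 3
  N_1 = 3 + 3^2 = 12
So there are 12 ground terms available for substitution.
The body mentions every one of the 2 quantified variables; since ground terms form a free algebra, no two substitutions collapse to the same formula.
Number of ground instances = 12^2 = 144.

144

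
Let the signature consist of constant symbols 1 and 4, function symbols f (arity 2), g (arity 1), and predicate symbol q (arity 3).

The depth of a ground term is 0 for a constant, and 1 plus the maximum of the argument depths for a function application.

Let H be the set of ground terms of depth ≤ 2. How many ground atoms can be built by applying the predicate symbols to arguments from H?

First count ground terms of depth ≤ 2.
If N_k denotes the number of depth-≤k ground terms, the 2 constants give N_0 = 2, and each function symbol of arity r contributes N_{k-1}^r new terms at level k: N_k = 2 + N_{k-1}^2 + N_{k-1}.
N_0 = 2
N_1 = 2 + 2^2 + 2 = 8
N_2 = 2 + 8^2 + 8 = 74
So |H| = 74.
For each predicate symbol, the number of ground atoms is |H| raised to its arity; summing:
  q: 74^3 = 405224
Total ground atoms: 405224.

405224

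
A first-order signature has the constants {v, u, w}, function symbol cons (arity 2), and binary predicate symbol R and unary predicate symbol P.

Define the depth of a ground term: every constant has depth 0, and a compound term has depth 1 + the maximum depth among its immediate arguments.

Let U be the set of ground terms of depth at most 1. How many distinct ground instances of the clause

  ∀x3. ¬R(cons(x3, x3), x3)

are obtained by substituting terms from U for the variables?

Ground terms of depth ≤ 1:
  If N_k denotes the number of depth-≤k ground terms, the 3 constants give N_0 = 3, and each function symbol of arity r contributes N_{k-1}^r new terms at level k: N_k = 3 + N_{k-1}^2.
  N_0 = 3
  N_1 = 3 + 3^2 = 12
  Explicitly: v, u, w, cons(v, v), cons(v, u), cons(v, w), cons(u, v), cons(u, u), cons(u, w), cons(w, v), cons(w, u), cons(w, w).
So there are 12 ground terms available for substitution.
The body mentions the single quantified variable x3; since ground terms form a free algebra, no two substitutions collapse to the same formula.
Number of ground instances = 12.

12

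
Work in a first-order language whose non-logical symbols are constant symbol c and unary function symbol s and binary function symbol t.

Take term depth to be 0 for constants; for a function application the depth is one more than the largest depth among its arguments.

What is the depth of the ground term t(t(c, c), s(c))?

2

depth(t(c, c)) = 1 + max(0, 0) = 1
depth(s(c)) = 1 + depth(c) = 1 + 0 = 1
depth(t(t(c, c), s(c))) = 1 + max(1, 1) = 2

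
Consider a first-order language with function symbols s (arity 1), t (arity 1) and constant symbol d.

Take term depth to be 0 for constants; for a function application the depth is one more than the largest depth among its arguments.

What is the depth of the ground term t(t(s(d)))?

depth(s(d)) = 1 + depth(d) = 1 + 0 = 1
depth(t(s(d))) = 1 + depth(s(d)) = 1 + 1 = 2
depth(t(t(s(d)))) = 1 + depth(t(s(d))) = 1 + 2 = 3

3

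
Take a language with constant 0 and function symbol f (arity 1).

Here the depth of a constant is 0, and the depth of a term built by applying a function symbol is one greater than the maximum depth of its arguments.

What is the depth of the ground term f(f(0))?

depth(f(0)) = 1 + depth(0) = 1 + 0 = 1
depth(f(f(0))) = 1 + depth(f(0)) = 1 + 1 = 2

2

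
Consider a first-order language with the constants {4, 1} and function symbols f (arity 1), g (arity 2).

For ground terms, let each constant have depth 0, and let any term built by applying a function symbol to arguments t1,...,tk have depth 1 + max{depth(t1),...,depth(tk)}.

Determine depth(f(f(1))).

depth(f(1)) = 1 + depth(1) = 1 + 0 = 1
depth(f(f(1))) = 1 + depth(f(1)) = 1 + 1 = 2

2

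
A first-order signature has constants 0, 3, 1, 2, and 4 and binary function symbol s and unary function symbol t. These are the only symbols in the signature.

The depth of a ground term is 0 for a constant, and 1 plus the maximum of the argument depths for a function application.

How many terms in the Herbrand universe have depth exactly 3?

1600230

Let N_k = |{terms of depth ≤ k}|. Then N_0 = 5 and N_k = 5 + N_{k-1}^2 + N_{k-1} for k ≥ 1 (one summand per function symbol, arity giving the exponent).
N_0 = 5
N_1 = 5 + 5^2 + 5 = 35
N_2 = 5 + 35^2 + 35 = 1265
N_3 = 5 + 1265^2 + 1265 = 1601495
Terms of depth exactly 3: N_3 − N_2 = 1601495 − 1265 = 1600230.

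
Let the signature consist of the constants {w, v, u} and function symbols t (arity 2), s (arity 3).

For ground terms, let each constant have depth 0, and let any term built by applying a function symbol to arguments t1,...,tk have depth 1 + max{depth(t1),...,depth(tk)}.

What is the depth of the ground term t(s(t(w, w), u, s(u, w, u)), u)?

3

depth(t(w, w)) = 1 + max(0, 0) = 1
depth(s(u, w, u)) = 1 + max(0, 0, 0) = 1
depth(s(t(w, w), u, s(u, w, u))) = 1 + max(1, 0, 1) = 2
depth(t(s(t(w, w), u, s(u, w, u)), u)) = 1 + max(2, 0) = 3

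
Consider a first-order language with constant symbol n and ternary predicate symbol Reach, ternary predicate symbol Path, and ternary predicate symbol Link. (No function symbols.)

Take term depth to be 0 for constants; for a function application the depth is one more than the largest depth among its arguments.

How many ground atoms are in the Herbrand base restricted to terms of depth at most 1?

First count ground terms of depth ≤ 1.
With no function symbols every ground term is a constant, so there is exactly 1 ground term at every depth bound.
N_0 = 1
N_1 = 1
So |H| = 1.
Ground atoms are formed by filling each argument slot of a predicate with a term from H, so an r-ary predicate gives |H|^r atoms:
  Reach: 1^3 = 1;  Path: 1^3 = 1;  Link: 1^3 = 1
Total ground atoms: 1 + 1 + 1 = 3.

3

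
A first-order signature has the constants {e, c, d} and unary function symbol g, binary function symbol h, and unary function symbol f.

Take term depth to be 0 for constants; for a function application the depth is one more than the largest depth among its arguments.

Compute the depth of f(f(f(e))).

3

depth(f(e)) = 1 + depth(e) = 1 + 0 = 1
depth(f(f(e))) = 1 + depth(f(e)) = 1 + 1 = 2
depth(f(f(f(e)))) = 1 + depth(f(f(e))) = 1 + 2 = 3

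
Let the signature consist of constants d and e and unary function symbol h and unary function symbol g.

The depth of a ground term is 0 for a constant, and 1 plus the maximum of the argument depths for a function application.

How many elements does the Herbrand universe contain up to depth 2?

14

Write N_k for the number of ground terms of depth ≤ k. A term of depth ≤ k is either a constant or a function symbol applied to arguments of depth ≤ k−1, so N_k = 2 + N_{k-1} + N_{k-1}.
N_0 = 2
N_1 = 2 + 2 + 2 = 6
N_2 = 2 + 6 + 6 = 14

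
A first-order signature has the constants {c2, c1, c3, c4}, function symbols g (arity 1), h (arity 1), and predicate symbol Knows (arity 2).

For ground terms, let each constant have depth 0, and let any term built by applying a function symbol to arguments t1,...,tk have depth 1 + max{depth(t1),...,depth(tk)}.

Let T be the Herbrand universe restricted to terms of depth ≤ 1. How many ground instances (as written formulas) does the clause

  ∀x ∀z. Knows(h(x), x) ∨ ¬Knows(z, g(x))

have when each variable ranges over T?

Ground terms of depth ≤ 1:
  Let N_k = |{terms of depth ≤ k}|. Then N_0 = 4 and N_k = 4 + N_{k-1} + N_{k-1} for k ≥ 1 (one summand per function symbol, arity giving the exponent).
  N_0 = 4
  N_1 = 4 + 4 + 4 = 12
So there are 12 ground terms available for substitution.
The body mentions every one of the 2 quantified variables; since ground terms form a free algebra, no two substitutions collapse to the same formula.
Number of ground instances = 12^2 = 144.

144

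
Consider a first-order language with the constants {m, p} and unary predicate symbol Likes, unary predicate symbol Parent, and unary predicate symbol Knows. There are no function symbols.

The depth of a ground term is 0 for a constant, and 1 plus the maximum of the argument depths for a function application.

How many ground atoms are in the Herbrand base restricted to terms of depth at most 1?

First count ground terms of depth ≤ 1.
With no function symbols every ground term is a constant, so there are exactly 2 ground terms at every depth bound.
N_0 = 2
N_1 = 2
Explicitly: m, p.
So |H| = 2.
Ground atoms are formed by filling each argument slot of a predicate with a term from H, so an r-ary predicate gives |H|^r atoms:
  Likes: 2;  Parent: 2;  Knows: 2
Total ground atoms: 2 + 2 + 2 = 6.

6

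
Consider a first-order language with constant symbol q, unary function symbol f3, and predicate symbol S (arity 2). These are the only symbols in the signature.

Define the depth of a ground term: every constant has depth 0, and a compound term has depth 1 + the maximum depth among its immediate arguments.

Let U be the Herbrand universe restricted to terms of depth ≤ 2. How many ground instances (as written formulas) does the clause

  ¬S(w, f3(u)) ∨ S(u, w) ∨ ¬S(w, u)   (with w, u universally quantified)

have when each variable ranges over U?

Ground terms of depth ≤ 2:
  If N_k denotes the number of depth-≤k ground terms, the 1 constant gives N_0 = 1, and each function symbol of arity r contributes N_{k-1}^r new terms at level k: N_k = 1 + N_{k-1}.
  N_0 = 1
  N_1 = 1 + 1 = 2
  N_2 = 1 + 2 = 3
  Explicitly: q, f3(q), f3(f3(q)).
So there are 3 ground terms available for substitution.
The body mentions every one of the 2 quantified variables; since ground terms form a free algebra, no two substitutions collapse to the same formula.
Number of ground instances = 3^2 = 9.

9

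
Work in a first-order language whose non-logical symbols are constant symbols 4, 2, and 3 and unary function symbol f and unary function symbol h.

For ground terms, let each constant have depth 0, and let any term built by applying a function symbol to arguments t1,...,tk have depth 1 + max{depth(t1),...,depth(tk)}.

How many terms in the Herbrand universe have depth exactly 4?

Let N_k count ground terms of depth at most k. Each non-constant term of depth ≤ k is some function symbol applied to depth-≤(k−1) arguments, giving N_k = 3 + N_{k-1} + N_{k-1}.
N_0 = 3
N_1 = 3 + 3 + 3 = 9
N_2 = 3 + 9 + 9 = 21
N_3 = 3 + 21 + 21 = 45
N_4 = 3 + 45 + 45 = 93
Terms of depth exactly 4: N_4 − N_3 = 93 − 45 = 48.

48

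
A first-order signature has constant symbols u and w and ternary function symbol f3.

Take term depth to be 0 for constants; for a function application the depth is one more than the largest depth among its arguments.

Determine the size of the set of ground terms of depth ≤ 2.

1002

Let N_k count ground terms of depth at most k. Each non-constant term of depth ≤ k is some function symbol applied to depth-≤(k−1) arguments, giving N_k = 2 + N_{k-1}^3.
N_0 = 2
N_1 = 2 + 2^3 = 10
N_2 = 2 + 10^3 = 1002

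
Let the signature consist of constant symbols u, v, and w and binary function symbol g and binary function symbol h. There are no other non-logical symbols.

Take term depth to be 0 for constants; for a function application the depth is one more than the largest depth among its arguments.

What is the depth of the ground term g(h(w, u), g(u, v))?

depth(h(w, u)) = 1 + max(0, 0) = 1
depth(g(u, v)) = 1 + max(0, 0) = 1
depth(g(h(w, u), g(u, v))) = 1 + max(1, 1) = 2

2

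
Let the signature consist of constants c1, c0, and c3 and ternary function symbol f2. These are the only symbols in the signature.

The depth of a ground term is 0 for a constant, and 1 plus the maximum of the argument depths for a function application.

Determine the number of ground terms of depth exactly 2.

26973

Let N_k = |{terms of depth ≤ k}|. Then N_0 = 3 and N_k = 3 + N_{k-1}^3 for k ≥ 1 (one summand per function symbol, arity giving the exponent).
N_0 = 3
N_1 = 3 + 3^3 = 30
N_2 = 3 + 30^3 = 27003
Terms of depth exactly 2: N_2 − N_1 = 27003 − 30 = 26973.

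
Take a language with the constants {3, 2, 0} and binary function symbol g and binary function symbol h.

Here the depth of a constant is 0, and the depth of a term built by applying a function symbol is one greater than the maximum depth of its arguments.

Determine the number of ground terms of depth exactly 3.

1565568

Count level by level. With function symbols g/2, h/2, the terms of depth ≤ k are the 3 constants together with each function applied to depth-≤(k−1) tuples, so N_k = 3 + N_{k-1}^2 + N_{k-1}^2.
N_0 = 3
N_1 = 3 + 3^2 + 3^2 = 21
N_2 = 3 + 21^2 + 21^2 = 885
N_3 = 3 + 885^2 + 885^2 = 1566453
Terms of depth exactly 3: N_3 − N_2 = 1566453 − 885 = 1565568.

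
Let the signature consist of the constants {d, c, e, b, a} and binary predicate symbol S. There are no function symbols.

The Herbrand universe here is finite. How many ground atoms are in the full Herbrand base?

With no function symbols, the Herbrand universe is just the 5 constants.
Ground atoms per predicate: S: 5^2 = 25.
Herbrand base size = 25 = 25.

25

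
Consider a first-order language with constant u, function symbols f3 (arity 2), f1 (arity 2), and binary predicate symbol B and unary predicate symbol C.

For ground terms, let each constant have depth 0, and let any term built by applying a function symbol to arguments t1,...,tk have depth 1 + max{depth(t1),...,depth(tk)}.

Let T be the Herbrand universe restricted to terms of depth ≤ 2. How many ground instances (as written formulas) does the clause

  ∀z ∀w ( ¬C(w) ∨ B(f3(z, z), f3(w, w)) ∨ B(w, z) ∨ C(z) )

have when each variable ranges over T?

Ground terms of depth ≤ 2:
  If N_k denotes the number of depth-≤k ground terms, the 1 constant gives N_0 = 1, and each function symbol of arity r contributes N_{k-1}^r new terms at level k: N_k = 1 + N_{k-1}^2 + N_{k-1}^2.
  N_0 = 1
  N_1 = 1 + 1^2 + 1^2 = 3
  N_2 = 1 + 3^2 + 3^2 = 19
So there are 19 ground terms available for substitution.
The body mentions every one of the 2 quantified variables; since ground terms form a free algebra, no two substitutions collapse to the same formula.
Number of ground instances = 19^2 = 361.

361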